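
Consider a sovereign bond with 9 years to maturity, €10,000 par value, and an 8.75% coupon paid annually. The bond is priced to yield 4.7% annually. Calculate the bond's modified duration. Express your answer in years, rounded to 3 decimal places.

6.589 years

Periodic yield y = 0.047. First find Macaulay duration:
  t   CF        PV=CF/(1+0.047)^t    t·PV
  1       875.00       835.7211       835.7211
  2       875.00       798.2055     1,596.4109
  3       875.00       762.3739     2,287.1216
  4       875.00       728.1508     2,912.6032
  5       875.00       695.4640     3,477.3199
  6       875.00       664.2445     3,985.4670
  7       875.00       634.4265     4,440.9852
  8       875.00       605.9469     4,847.5756
  9    10,875.00     7,192.9846    64,736.8614
  Σ                 12,917.5177    89,120.0658
P = 12,917.5177; Macaulay duration = 89,120.0658 / 12,917.5177 = 6.89916 years.
Modified duration = D_Mac / (1 + y) = 6.89916 / 1.047 = 6.58946 years.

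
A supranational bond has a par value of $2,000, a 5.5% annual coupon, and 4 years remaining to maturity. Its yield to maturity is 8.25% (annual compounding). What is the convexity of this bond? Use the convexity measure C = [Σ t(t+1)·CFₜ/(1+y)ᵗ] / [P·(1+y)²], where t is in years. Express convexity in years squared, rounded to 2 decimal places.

15.27

With y = 0.0825:
  t   CF        PV=CF/(1+0.0825)^t    t·PV        t(t+1)·PV
  1       110.00       101.6166       101.6166         203.2333
  2       110.00        93.8722       187.7443         563.2330
  3       110.00        86.7179       260.1538       1,040.6153
  4     2,110.00     1,536.6354     6,146.5416      30,732.7081
  Σ                  1,818.8421     6,696.0564      32,539.7897
P = 1,818.8421.
Convexity = Σ t(t+1)·PV / [P·(1+y)²] = 32,539.7897 / (1,818.8421 × 1.171806) = 15.26736.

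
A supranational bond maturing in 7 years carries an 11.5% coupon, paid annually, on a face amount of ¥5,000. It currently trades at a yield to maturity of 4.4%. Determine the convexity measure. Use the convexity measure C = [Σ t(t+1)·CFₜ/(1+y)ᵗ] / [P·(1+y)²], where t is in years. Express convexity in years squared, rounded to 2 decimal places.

With y = 0.044:
  t   CF        PV=CF/(1+0.044)^t    t·PV        t(t+1)·PV
  1       575.00       550.7663       550.7663       1,101.5326
  2       575.00       527.5539     1,055.1078       3,165.3235
  3       575.00       505.3198     1,515.9595       6,063.8381
  4       575.00       484.0228     1,936.0913       9,680.4567
  5       575.00       463.6234     2,318.1170      13,908.7021
  6       575.00       444.0837     2,664.5023      18,651.5163
  7     5,575.00     4,124.2158    28,869.5106     230,956.0845
  Σ                  7,099.5858    38,910.0549     283,527.4536
P = 7,099.5858.
Convexity = Σ t(t+1)·PV / [P·(1+y)²] = 283,527.4536 / (7,099.5858 × 1.089936) = 36.64048.

36.64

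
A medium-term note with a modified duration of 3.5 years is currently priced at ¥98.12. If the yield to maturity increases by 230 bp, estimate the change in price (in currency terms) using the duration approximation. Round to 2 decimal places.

Duration approximation: ΔP/P ≈ -D_mod · Δy = -3.5 × (+0.023) = -0.080500.
ΔP ≈ 98.12 × (-0.080500) = -7.89866.

-¥7.90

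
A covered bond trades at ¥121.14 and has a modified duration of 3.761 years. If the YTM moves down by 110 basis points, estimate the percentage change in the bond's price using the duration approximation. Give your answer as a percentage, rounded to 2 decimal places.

Duration approximation: ΔP/P ≈ -D_mod · Δy = -3.761 × (-0.011) = +0.041371.
As a percentage: +4.1371%.

+4.14%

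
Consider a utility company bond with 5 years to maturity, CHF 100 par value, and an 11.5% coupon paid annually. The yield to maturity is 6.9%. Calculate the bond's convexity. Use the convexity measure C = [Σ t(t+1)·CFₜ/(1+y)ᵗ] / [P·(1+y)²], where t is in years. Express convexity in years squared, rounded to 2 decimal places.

20.36

With y = 0.069:
  t   CF        PV=CF/(1+0.069)^t    t·PV        t(t+1)·PV
  1        11.50        10.7577        10.7577          21.5154
  2        11.50        10.0633        20.1267          60.3801
  3        11.50         9.4138        28.2414         112.9655
  4        11.50         8.8062        35.2247         176.1234
  5       111.50        79.8705       399.3524       2,396.1147
  Σ                    118.9115       493.7029       2,767.0991
P = 118.9115.
Convexity = Σ t(t+1)·PV / [P·(1+y)²] = 2,767.0991 / (118.9115 × 1.142761) = 20.36317.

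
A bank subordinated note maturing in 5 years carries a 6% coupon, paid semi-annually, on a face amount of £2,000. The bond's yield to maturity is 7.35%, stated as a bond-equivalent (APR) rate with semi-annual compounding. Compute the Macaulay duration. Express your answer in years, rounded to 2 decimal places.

4.37 years

Periodic yield y = 0.03675. Discount each cash flow and weight by its period:
  t   CF        PV=CF/(1+0.03675)^t    t·PV
  1        60.00        57.8732        57.8732
  2        60.00        55.8217       111.6434
  3        60.00        53.8430       161.5290
  4        60.00        51.9344       207.7376
  5        60.00        50.0935       250.4673
  6        60.00        48.3178       289.9067
  7        60.00        46.6050       326.2353
  8        60.00        44.9530       359.6242
  9        60.00        43.3596       390.2360
  10    2,060.00     1,435.9085    14,359.0855
  Σ                  1,888.7097    16,514.3381
Price P = Σ PV = 1,888.7097.
Macaulay duration = Σ(t·PV) / P = 16,514.3381 / 1,888.7097 = 8.74371 half-year periods.
In years: 8.74371 / 2 = 4.37186 years.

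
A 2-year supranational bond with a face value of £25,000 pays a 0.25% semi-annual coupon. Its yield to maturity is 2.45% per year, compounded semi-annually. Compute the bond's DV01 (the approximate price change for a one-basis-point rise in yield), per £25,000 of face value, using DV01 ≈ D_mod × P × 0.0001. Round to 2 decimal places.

Periodic yield y = 0.01225.
  t   CF        PV=CF/(1+0.01225)^t    t·PV
  1        31.25        30.8718        30.8718
  2        31.25        30.4982        60.9964
  3        31.25        30.1291        90.3874
  4    25,031.25    23,841.3803    95,365.5213
  Σ                 23,932.8795    95,547.7770
P = 23,932.8795; D_Mac = 3.99232 half-year periods = 1.99616 yrs; D_mod = 1.97200 yrs.
DV01 ≈ 1.97200 × 23,932.8795 × 0.0001 = 4.719574.

£4.72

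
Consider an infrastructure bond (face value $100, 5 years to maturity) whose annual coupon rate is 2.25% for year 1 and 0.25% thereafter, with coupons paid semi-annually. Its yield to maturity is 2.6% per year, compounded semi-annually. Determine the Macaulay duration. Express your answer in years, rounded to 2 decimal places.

Periodic yield y = 0.013. Discount each cash flow and weight by its period:
  t   CF        PV=CF/(1+0.013)^t    t·PV
  1        1.125         1.1106         1.1106
  2        1.125         1.0963         2.1926
  3        0.125         0.1202         0.3607
  4        0.125         0.1187         0.4748
  5        0.125         0.1172         0.5859
  6        0.125         0.1157         0.6941
  7        0.125         0.1142         0.7994
  8        0.125         0.1127         0.9018
  9        0.125         0.1113         1.0015
  10     100.125        87.9930       879.9299
  Σ                     91.0099       888.0514
Price P = Σ PV = 91.0099.
Macaulay duration = Σ(t·PV) / P = 888.0514 / 91.0099 = 9.75775 half-year periods.
In years: 9.75775 / 2 = 4.87887 years.

4.88 years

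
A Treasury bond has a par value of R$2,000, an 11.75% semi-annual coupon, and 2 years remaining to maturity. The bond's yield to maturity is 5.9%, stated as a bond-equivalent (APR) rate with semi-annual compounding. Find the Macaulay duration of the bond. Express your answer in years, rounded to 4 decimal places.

Periodic yield y = 0.0295. Discount each cash flow and weight by its period:
  t   CF        PV=CF/(1+0.0295)^t    t·PV
  1       117.50       114.1331       114.1331
  2       117.50       110.8626       221.7253
  3       117.50       107.6859       323.0577
  4     2,117.50     1,885.0289     7,540.1156
  Σ                  2,217.7105     8,199.0316
Price P = Σ PV = 2,217.7105.
Macaulay duration = Σ(t·PV) / P = 8,199.0316 / 2,217.7105 = 3.69707 half-year periods.
In years: 3.69707 / 2 = 1.84854 years.

1.8485 years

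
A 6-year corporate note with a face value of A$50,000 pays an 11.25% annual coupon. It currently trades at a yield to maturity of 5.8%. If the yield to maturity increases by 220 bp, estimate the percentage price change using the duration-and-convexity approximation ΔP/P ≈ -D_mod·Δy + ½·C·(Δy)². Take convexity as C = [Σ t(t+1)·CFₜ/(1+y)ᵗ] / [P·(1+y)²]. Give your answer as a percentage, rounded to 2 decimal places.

-9.37%

With y = 0.058:
  t   CF        PV=CF/(1+0.058)^t    t·PV        t(t+1)·PV
  1     5,625.00     5,316.6352     5,316.6352      10,633.2703
  2     5,625.00     5,025.1750    10,050.3500      30,151.0501
  3     5,625.00     4,749.6928    14,249.0785      56,996.3139
  4     5,625.00     4,489.3127    17,957.2508      89,786.2538
  5     5,625.00     4,243.2067    21,216.0335     127,296.2010
  6    55,625.00    39,660.3021   237,961.8125   1,665,732.6875
  Σ                 63,484.3245   306,751.1604   1,980,595.7766
P = 63,484.3245; D_Mac = 4.83192 yrs; D_mod = 4.56703 yrs; C = 27.87135.
Duration effect: -4.56703 × (+0.022) = -0.100475
Convexity effect: 0.5 × 27.87135 × (0.022)² = +0.0067449
ΔP/P ≈ -0.100475 + 0.0067449 = -0.093730 = -9.3730%.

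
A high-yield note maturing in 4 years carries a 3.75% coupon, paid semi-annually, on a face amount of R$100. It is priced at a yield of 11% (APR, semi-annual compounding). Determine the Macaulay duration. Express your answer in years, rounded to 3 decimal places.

3.709 years

Periodic yield y = 0.055. Discount each cash flow and weight by its period:
  t   CF        PV=CF/(1+0.055)^t    t·PV
  1        1.875         1.7773         1.7773
  2        1.875         1.6846         3.3692
  3        1.875         1.5968         4.7903
  4        1.875         1.5135         6.0541
  5        1.875         1.4346         7.1731
  6        1.875         1.3598         8.1590
  7        1.875         1.2889         9.0226
  8      101.875        66.3816       531.0531
  Σ                     77.0372       571.3987
Price P = Σ PV = 77.0372.
Macaulay duration = Σ(t·PV) / P = 571.3987 / 77.0372 = 7.41718 half-year periods.
In years: 7.41718 / 2 = 3.70859 years.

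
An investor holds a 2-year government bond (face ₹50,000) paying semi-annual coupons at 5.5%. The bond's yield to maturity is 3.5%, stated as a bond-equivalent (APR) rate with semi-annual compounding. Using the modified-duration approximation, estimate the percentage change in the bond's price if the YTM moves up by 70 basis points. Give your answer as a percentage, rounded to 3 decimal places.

Periodic yield y = 0.0175. Modified duration first:
  t   CF        PV=CF/(1+0.0175)^t    t·PV
  1     1,375.00     1,351.3514     1,351.3514
  2     1,375.00     1,328.1094     2,656.2189
  3     1,375.00     1,305.2673     3,915.8018
  4    51,375.00    47,930.7432   191,722.9729
  Σ                 51,915.4713   199,646.3449
P = 51,915.4713; D_Mac = 3.84560 half-year periods = 1.92280 yrs; D_mod = 1.92280/(1+0.0175) = 1.88973 yrs.
ΔP/P ≈ -D_mod · Δy = -1.88973 × (+0.007) = -0.013228 = -1.3228%.

-1.323%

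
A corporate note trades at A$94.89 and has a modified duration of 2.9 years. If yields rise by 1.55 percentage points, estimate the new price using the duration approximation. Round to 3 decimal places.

A$90.625

Duration approximation: ΔP/P ≈ -D_mod · Δy = -2.9 × (+0.0155) = -0.044950.
New price ≈ 94.89 × (1 - 0.044950) = 90.6246945.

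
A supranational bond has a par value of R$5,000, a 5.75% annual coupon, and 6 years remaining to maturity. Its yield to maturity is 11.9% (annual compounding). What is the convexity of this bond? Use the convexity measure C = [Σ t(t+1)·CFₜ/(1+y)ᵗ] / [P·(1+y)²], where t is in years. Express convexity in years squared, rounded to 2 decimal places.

26.97

With y = 0.119:
  t   CF        PV=CF/(1+0.119)^t    t·PV        t(t+1)·PV
  1       287.50       256.9258       256.9258         513.8517
  2       287.50       229.6031       459.2061       1,377.6184
  3       287.50       205.1859       615.5578       2,462.2312
  4       287.50       183.3654       733.4618       3,667.3090
  5       287.50       163.8655       819.3273       4,915.9637
  6     5,287.50     2,693.2078    16,159.2467     113,114.7270
  Σ                  3,732.1535    19,043.7256     126,051.7009
P = 3,732.1535.
Convexity = Σ t(t+1)·PV / [P·(1+y)²] = 126,051.7009 / (3,732.1535 × 1.252161) = 26.97299.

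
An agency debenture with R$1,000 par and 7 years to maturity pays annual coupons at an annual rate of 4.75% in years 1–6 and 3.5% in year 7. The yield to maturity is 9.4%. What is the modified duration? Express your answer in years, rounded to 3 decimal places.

Periodic yield y = 0.094. First find Macaulay duration:
  t   CF        PV=CF/(1+0.094)^t    t·PV
  1        47.50        43.4186        43.4186
  2        47.50        39.6880        79.3760
  3        47.50        36.2779       108.8336
  4        47.50        33.1607       132.6430
  5        47.50        30.3115       151.5574
  6        47.50        27.7070       166.2421
  7     1,035.00       551.8475     3,862.9326
  Σ                    762.4112     4,545.0032
P = 762.4112; Macaulay duration = 4,545.0032 / 762.4112 = 5.96135 years.
Modified duration = D_Mac / (1 + y) = 5.96135 / 1.094 = 5.44914 years.

5.449 years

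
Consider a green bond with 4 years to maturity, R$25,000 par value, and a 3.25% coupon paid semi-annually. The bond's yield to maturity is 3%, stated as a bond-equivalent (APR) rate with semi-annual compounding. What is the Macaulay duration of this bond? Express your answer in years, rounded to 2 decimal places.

3.78 years

Periodic yield y = 0.015. Discount each cash flow and weight by its period:
  t   CF        PV=CF/(1+0.015)^t    t·PV
  1       406.25       400.2463       400.2463
  2       406.25       394.3313       788.6627
  3       406.25       388.5038     1,165.5113
  4       406.25       382.7623     1,531.0494
  5       406.25       377.1058     1,885.5288
  6       406.25       371.5328     2,229.1966
  7       406.25       366.0421     2,562.2949
  8    25,406.25    22,553.4107   180,427.2859
  Σ                 25,233.9352   190,989.7759
Price P = Σ PV = 25,233.9352.
Macaulay duration = Σ(t·PV) / P = 190,989.7759 / 25,233.9352 = 7.56877 half-year periods.
In years: 7.56877 / 2 = 3.78438 years.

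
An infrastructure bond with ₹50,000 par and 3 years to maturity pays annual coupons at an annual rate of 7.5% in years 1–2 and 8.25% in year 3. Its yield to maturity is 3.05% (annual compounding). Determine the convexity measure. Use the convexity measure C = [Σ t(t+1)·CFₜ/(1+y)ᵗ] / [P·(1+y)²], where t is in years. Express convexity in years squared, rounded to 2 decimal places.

With y = 0.0305:
  t   CF        PV=CF/(1+0.0305)^t    t·PV        t(t+1)·PV
  1     3,750.00     3,639.0102     3,639.0102       7,278.0204
  2     3,750.00     3,531.3054     7,062.6108      21,187.8323
  3    54,125.00    49,459.9782   148,379.9347     593,519.7390
  Σ                 56,630.2938   159,081.5557     621,985.5916
P = 56,630.2938.
Convexity = Σ t(t+1)·PV / [P·(1+y)²] = 621,985.5916 / (56,630.2938 × 1.061930) = 10.34274.

10.34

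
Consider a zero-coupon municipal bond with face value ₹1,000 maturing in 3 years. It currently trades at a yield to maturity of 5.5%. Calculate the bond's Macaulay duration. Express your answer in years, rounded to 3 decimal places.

A zero-coupon bond has a single cash flow at maturity, so its Macaulay duration equals its maturity: 3 years.

3.000 years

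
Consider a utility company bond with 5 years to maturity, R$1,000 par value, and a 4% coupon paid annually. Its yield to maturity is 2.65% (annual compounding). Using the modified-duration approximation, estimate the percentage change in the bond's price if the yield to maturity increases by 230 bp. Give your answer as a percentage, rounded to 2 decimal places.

-10.40%

Periodic yield y = 0.0265. Modified duration first:
  t   CF        PV=CF/(1+0.0265)^t    t·PV
  1        40.00        38.9674        38.9674
  2        40.00        37.9614        75.9228
  3        40.00        36.9814       110.9441
  4        40.00        36.0267       144.1067
  5     1,040.00       912.5120     4,562.5599
  Σ                  1,062.4488     4,932.5008
P = 1,062.4488; D_Mac = 4.64258 yrs; D_mod = 4.64258/(1+0.0265) = 4.52273 yrs.
ΔP/P ≈ -D_mod · Δy = -4.52273 × (+0.023) = -0.104023 = -10.4023%.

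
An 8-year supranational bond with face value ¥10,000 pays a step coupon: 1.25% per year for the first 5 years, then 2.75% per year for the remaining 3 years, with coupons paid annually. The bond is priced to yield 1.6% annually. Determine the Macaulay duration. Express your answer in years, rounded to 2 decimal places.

7.63 years

Periodic yield y = 0.016. Discount each cash flow and weight by its year:
  t   CF        PV=CF/(1+0.016)^t    t·PV
  1       125.00       123.0315       123.0315
  2       125.00       121.0940       242.1880
  3       125.00       119.1870       357.5610
  4       125.00       117.3100       469.2402
  5       125.00       115.4626       577.3132
  6       275.00       250.0175     1,500.1051
  7       275.00       246.0802     1,722.5617
  8    10,275.00     9,049.6580    72,397.2640
  Σ                 10,141.8409    77,389.2646
Price P = Σ PV = 10,141.8409.
Macaulay duration = Σ(t·PV) / P = 77,389.2646 / 10,141.8409 = 7.63069 years.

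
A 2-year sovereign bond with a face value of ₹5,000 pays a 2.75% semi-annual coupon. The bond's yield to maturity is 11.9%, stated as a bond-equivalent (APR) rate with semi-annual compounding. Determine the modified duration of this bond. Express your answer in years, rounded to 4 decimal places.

1.8456 years

Periodic yield y = 0.0595. First find Macaulay duration:
  t   CF        PV=CF/(1+0.0595)^t    t·PV
  1        68.75        64.8891        64.8891
  2        68.75        61.2450       122.4900
  3        68.75        57.8056       173.4168
  4     5,068.75     4,022.5090    16,090.0361
  Σ                  4,206.4487    16,450.8320
P = 4,206.4487; Macaulay duration = 16,450.8320 / 4,206.4487 = 3.91086 half-year periods = 1.95543 years.
Modified duration = D_Mac / (1 + y) = 1.95543 / 1.0595 = 1.84562 years.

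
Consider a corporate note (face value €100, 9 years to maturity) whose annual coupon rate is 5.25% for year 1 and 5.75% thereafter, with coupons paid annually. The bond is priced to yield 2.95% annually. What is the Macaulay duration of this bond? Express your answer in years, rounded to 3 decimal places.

Periodic yield y = 0.0295. Discount each cash flow and weight by its year:
  t   CF        PV=CF/(1+0.0295)^t    t·PV
  1         5.25         5.0996         5.0996
  2         5.75         5.4252        10.8504
  3         5.75         5.2697        15.8092
  4         5.75         5.1187        20.4749
  5         5.75         4.9721        24.8603
  6         5.75         4.8296        28.9775
  7         5.75         4.6912        32.8384
  8         5.75         4.5568        36.4542
  9       105.75        81.4035       732.6317
  Σ                    121.3664       907.9961
Price P = Σ PV = 121.3664.
Macaulay duration = Σ(t·PV) / P = 907.9961 / 121.3664 = 7.48145 years.

7.481 years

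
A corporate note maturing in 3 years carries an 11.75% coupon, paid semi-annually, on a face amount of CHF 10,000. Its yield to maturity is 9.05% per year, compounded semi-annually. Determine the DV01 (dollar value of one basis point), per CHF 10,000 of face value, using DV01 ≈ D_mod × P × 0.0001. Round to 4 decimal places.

CHF 2.6891

Periodic yield y = 0.04525.
  t   CF        PV=CF/(1+0.04525)^t    t·PV
  1       587.50       562.0665       562.0665
  2       587.50       537.7340     1,075.4681
  3       587.50       514.4549     1,543.3648
  4       587.50       492.1836     1,968.7345
  5       587.50       470.8765     2,354.3824
  6    10,587.50     8,118.4359    48,710.6154
  Σ                 10,695.7515    56,214.6316
P = 10,695.7515; D_Mac = 5.25579 half-year periods = 2.62790 yrs; D_mod = 2.51413 yrs.
DV01 ≈ 2.51413 × 10,695.7515 × 0.0001 = 2.689052.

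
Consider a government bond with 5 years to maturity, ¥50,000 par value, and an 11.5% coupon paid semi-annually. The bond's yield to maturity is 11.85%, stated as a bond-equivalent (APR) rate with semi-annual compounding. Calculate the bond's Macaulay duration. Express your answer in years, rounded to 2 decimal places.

3.93 years

Periodic yield y = 0.05925. Discount each cash flow and weight by its period:
  t   CF        PV=CF/(1+0.05925)^t    t·PV
  1     2,875.00     2,714.1846     2,714.1846
  2     2,875.00     2,562.3645     5,124.7289
  3     2,875.00     2,419.0366     7,257.1097
  4     2,875.00     2,283.7258     9,134.9032
  5     2,875.00     2,155.9838    10,779.9188
  6     2,875.00     2,035.3871    12,212.3225
  7     2,875.00     1,921.5361    13,450.7525
  8     2,875.00     1,814.0534    14,512.4272
  9     2,875.00     1,712.5829    15,413.2458
  10   52,875.00    29,734.8433   297,348.4327
  Σ                 49,353.6978   387,948.0258
Price P = Σ PV = 49,353.6978.
Macaulay duration = Σ(t·PV) / P = 387,948.0258 / 49,353.6978 = 7.86057 half-year periods.
In years: 7.86057 / 2 = 3.93028 years.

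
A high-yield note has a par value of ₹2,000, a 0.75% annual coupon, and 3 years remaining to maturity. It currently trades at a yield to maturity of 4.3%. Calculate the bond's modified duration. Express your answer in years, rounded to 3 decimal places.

Periodic yield y = 0.043. First find Macaulay duration:
  t   CF        PV=CF/(1+0.043)^t    t·PV
  1        15.00        14.3816        14.3816
  2        15.00        13.7887        27.5774
  3     2,015.00     1,775.9148     5,327.7444
  Σ                  1,804.0851     5,369.7033
P = 1,804.0851; Macaulay duration = 5,369.7033 / 1,804.0851 = 2.97641 years.
Modified duration = D_Mac / (1 + y) = 2.97641 / 1.043 = 2.85370 years.

2.854 years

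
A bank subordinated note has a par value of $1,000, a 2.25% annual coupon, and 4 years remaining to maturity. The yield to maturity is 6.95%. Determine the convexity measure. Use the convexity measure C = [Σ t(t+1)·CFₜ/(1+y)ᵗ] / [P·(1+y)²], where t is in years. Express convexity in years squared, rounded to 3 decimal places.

With y = 0.0695:
  t   CF        PV=CF/(1+0.0695)^t    t·PV        t(t+1)·PV
  1        22.50        21.0379        21.0379          42.0757
  2        22.50        19.6708        39.3415         118.0245
  3        22.50        18.3925        55.1774         220.7097
  4     1,022.50       781.5201     3,126.0805      15,630.4023
  Σ                    840.6212     3,241.6373      16,011.2123
P = 840.6212.
Convexity = Σ t(t+1)·PV / [P·(1+y)²] = 16,011.2123 / (840.6212 × 1.143830) = 16.65184.

16.652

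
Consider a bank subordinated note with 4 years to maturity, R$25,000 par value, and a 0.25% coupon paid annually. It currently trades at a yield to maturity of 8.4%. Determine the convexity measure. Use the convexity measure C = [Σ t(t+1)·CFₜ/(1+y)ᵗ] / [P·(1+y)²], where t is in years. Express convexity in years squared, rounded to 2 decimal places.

16.92

With y = 0.084:
  t   CF        PV=CF/(1+0.084)^t    t·PV        t(t+1)·PV
  1        62.50        57.6568        57.6568         115.3137
  2        62.50        53.1890       106.3779         319.1337
  3        62.50        49.0673       147.2019         588.8076
  4    25,062.50    18,151.2802    72,605.1208     363,025.6041
  Σ                 18,311.1933    72,916.3575     364,048.8591
P = 18,311.1933.
Convexity = Σ t(t+1)·PV / [P·(1+y)²] = 364,048.8591 / (18,311.1933 × 1.175056) = 16.91938.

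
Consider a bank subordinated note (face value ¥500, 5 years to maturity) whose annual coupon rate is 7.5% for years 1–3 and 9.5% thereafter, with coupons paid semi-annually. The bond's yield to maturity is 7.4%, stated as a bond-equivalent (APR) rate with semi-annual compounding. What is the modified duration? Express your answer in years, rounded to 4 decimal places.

Periodic yield y = 0.037. First find Macaulay duration:
  t   CF        PV=CF/(1+0.037)^t    t·PV
  1        18.75        18.0810        18.0810
  2        18.75        17.4359        34.8718
  3        18.75        16.8138        50.4413
  4        18.75        16.2139        64.8554
  5        18.75        15.6353        78.1767
  6        18.75        15.0775        90.4649
  7        23.75        18.4167       128.9171
  8        23.75        17.7596       142.0769
  9        23.75        17.1260       154.1336
  10      523.75       364.1971     3,641.9709
  Σ                    516.7567     4,403.9895
P = 516.7567; Macaulay duration = 4,403.9895 / 516.7567 = 8.52237 half-year periods = 4.26118 years.
Modified duration = D_Mac / (1 + y) = 4.26118 / 1.037 = 4.10914 years.

4.1091 years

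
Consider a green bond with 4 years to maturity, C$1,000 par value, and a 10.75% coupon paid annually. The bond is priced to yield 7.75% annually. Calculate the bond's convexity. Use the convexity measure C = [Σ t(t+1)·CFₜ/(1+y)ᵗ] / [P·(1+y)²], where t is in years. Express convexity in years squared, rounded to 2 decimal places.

14.27

With y = 0.0775:
  t   CF        PV=CF/(1+0.0775)^t    t·PV        t(t+1)·PV
  1       107.50        99.7680        99.7680         199.5360
  2       107.50        92.5921       185.1842         555.5526
  3       107.50        85.9323       257.7970       1,031.1881
  4     1,107.50       821.6268     3,286.5074      16,432.5369
  Σ                  1,099.9193     3,829.2566      18,218.8134
P = 1,099.9193.
Convexity = Σ t(t+1)·PV / [P·(1+y)²] = 18,218.8134 / (1,099.9193 × 1.161006) = 14.26674.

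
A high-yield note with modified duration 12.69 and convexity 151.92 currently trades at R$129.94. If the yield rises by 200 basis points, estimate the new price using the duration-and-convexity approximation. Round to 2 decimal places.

R$100.91

Duration effect: -D_mod·Δy = -12.69 × (+0.02) = -0.253800
Convexity effect: ½·C·(Δy)² = 0.5 × 151.92 × (0.02)² = +0.0303840
ΔP/P ≈ -0.253800 + 0.0303840 = -0.223416
New price ≈ 129.94 × (1 - 0.223416) = 100.90932496.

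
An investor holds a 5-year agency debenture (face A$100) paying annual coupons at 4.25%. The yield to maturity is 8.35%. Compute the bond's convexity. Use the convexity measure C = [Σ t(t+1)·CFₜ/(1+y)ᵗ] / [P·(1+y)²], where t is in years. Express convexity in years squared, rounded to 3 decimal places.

22.629

With y = 0.0835:
  t   CF        PV=CF/(1+0.0835)^t    t·PV        t(t+1)·PV
  1         4.25         3.9225         3.9225           7.8449
  2         4.25         3.6202         7.2404          21.7211
  3         4.25         3.3412        10.0236          40.0944
  4         4.25         3.0837        12.3348          61.6742
  5       104.25        69.8122       349.0611       2,094.3668
  Σ                     83.7798       382.5824       2,225.7014
P = 83.7798.
Convexity = Σ t(t+1)·PV / [P·(1+y)²] = 2,225.7014 / (83.7798 × 1.173972) = 22.62923.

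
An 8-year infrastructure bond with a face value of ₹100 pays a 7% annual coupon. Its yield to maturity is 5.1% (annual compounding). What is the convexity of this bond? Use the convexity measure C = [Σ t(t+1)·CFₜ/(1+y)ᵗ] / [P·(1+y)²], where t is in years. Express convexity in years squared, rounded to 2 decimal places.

With y = 0.051:
  t   CF        PV=CF/(1+0.051)^t    t·PV        t(t+1)·PV
  1         7.00         6.6603         6.6603          13.3206
  2         7.00         6.3371        12.6743          38.0228
  3         7.00         6.0296        18.0889          72.3554
  4         7.00         5.7370        22.9481         114.7406
  5         7.00         5.4586        27.2932         163.7592
  6         7.00         5.1938        31.1626         218.1379
  7         7.00         4.9417        34.5921         276.7369
  8       107.00        71.8724       574.9791       5,174.8116
  Σ                    112.2306       728.3985       6,071.8851
P = 112.2306.
Convexity = Σ t(t+1)·PV / [P·(1+y)²] = 6,071.8851 / (112.2306 × 1.104601) = 48.97864.

48.98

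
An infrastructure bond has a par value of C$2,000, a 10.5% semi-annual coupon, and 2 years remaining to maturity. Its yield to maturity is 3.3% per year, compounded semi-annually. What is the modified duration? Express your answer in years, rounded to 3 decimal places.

1.835 years

Periodic yield y = 0.0165. First find Macaulay duration:
  t   CF        PV=CF/(1+0.0165)^t    t·PV
  1       105.00       103.2956       103.2956
  2       105.00       101.6189       203.2378
  3       105.00        99.9694       299.9082
  4     2,105.00     1,971.6171     7,886.4683
  Σ                  2,276.5010     8,492.9099
P = 2,276.5010; Macaulay duration = 8,492.9099 / 2,276.5010 = 3.73069 half-year periods = 1.86534 years.
Modified duration = D_Mac / (1 + y) = 1.86534 / 1.0165 = 1.83506 years.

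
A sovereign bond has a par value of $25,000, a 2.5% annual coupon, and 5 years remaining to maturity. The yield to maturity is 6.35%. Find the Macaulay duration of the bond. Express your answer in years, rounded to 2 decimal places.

Periodic yield y = 0.0635. Discount each cash flow and weight by its year:
  t   CF        PV=CF/(1+0.0635)^t    t·PV
  1       625.00       587.6822       587.6822
  2       625.00       552.5926     1,105.1851
  3       625.00       519.5981     1,558.7942
  4       625.00       488.5736     1,954.2946
  5    25,625.00    18,835.4675    94,177.3373
  Σ                 20,983.9139    99,383.2934
Price P = Σ PV = 20,983.9139.
Macaulay duration = Σ(t·PV) / P = 99,383.2934 / 20,983.9139 = 4.73617 years.

4.74 years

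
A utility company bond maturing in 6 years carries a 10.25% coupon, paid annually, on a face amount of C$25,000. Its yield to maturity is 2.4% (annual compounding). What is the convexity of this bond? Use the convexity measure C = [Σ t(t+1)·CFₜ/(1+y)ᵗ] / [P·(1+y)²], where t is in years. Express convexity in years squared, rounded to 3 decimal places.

With y = 0.024:
  t   CF        PV=CF/(1+0.024)^t    t·PV        t(t+1)·PV
  1     2,562.50     2,502.4414     2,502.4414       5,004.8828
  2     2,562.50     2,443.7904     4,887.5809      14,662.7426
  3     2,562.50     2,386.5141     7,159.5423      28,638.1692
  4     2,562.50     2,330.5802     9,322.3207      46,611.6035
  5     2,562.50     2,275.9572    11,379.7860      68,278.7160
  6    27,562.50    23,906.6579   143,439.9474   1,004,079.6319
  Σ                 35,845.9412   178,691.6187   1,167,275.7460
P = 35,845.9412.
Convexity = Σ t(t+1)·PV / [P·(1+y)²] = 1,167,275.7460 / (35,845.9412 × 1.048576) = 31.05514.

31.055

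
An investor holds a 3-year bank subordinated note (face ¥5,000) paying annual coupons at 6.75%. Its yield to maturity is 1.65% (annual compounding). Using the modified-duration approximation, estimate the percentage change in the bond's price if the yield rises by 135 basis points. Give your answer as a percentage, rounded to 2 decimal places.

Periodic yield y = 0.0165. Modified duration first:
  t   CF        PV=CF/(1+0.0165)^t    t·PV
  1       337.50       332.0216       332.0216
  2       337.50       326.6322       653.2644
  3     5,337.50     5,081.7786    15,245.3358
  Σ                  5,740.4324    16,230.6218
P = 5,740.4324; D_Mac = 2.82742 yrs; D_mod = 2.82742/(1+0.0165) = 2.78153 yrs.
ΔP/P ≈ -D_mod · Δy = -2.78153 × (+0.0135) = -0.037551 = -3.7551%.

-3.76%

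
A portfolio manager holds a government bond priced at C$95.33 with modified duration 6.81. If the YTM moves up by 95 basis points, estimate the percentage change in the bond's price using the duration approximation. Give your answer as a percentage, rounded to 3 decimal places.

-6.470%

Duration approximation: ΔP/P ≈ -D_mod · Δy = -6.81 × (+0.0095) = -0.064695.
As a percentage: -6.4695%.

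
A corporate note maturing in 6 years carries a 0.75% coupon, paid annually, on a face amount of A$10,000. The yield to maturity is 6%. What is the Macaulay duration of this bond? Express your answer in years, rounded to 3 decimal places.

5.867 years

Periodic yield y = 0.06. Discount each cash flow and weight by its year:
  t   CF        PV=CF/(1+0.06)^t    t·PV
  1        75.00        70.7547        70.7547
  2        75.00        66.7497       133.4995
  3        75.00        62.9714       188.9143
  4        75.00        59.4070       237.6281
  5        75.00        56.0444       280.2218
  6    10,075.00     7,102.4774    42,614.8647
  Σ                  7,418.4047    43,525.8831
Price P = Σ PV = 7,418.4047.
Macaulay duration = Σ(t·PV) / P = 43,525.8831 / 7,418.4047 = 5.86728 years.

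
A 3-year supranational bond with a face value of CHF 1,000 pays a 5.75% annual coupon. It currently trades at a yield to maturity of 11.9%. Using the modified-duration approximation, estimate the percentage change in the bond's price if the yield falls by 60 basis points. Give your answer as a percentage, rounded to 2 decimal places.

Periodic yield y = 0.119. Modified duration first:
  t   CF        PV=CF/(1+0.119)^t    t·PV
  1        57.50        51.3852        51.3852
  2        57.50        45.9206        91.8412
  3     1,057.50       754.7274     2,264.1822
  Σ                    852.0332     2,407.4086
P = 852.0332; D_Mac = 2.82549 yrs; D_mod = 2.82549/(1+0.119) = 2.52501 yrs.
ΔP/P ≈ -D_mod · Δy = -2.52501 × (-0.006) = +0.015150 = +1.5150%.

+1.52%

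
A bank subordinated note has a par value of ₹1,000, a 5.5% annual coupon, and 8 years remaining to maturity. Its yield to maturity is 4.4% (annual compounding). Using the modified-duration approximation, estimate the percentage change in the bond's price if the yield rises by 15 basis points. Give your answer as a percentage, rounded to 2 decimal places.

-0.97%

Periodic yield y = 0.044. Modified duration first:
  t   CF        PV=CF/(1+0.044)^t    t·PV
  1        55.00        52.6820        52.6820
  2        55.00        50.4617       100.9234
  3        55.00        48.3349       145.0048
  4        55.00        46.2978       185.1913
  5        55.00        44.3466       221.7329
  6        55.00        42.4776       254.8654
  7        55.00        40.6873       284.8113
  8     1,055.00       747.5642     5,980.5133
  Σ                  1,072.8521     7,225.7245
P = 1,072.8521; D_Mac = 6.73506 yrs; D_mod = 6.73506/(1+0.044) = 6.45121 yrs.
ΔP/P ≈ -D_mod · Δy = -6.45121 × (+0.0015) = -0.009677 = -0.9677%.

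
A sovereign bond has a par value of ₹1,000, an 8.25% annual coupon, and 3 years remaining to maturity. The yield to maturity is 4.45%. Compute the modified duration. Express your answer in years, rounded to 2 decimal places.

2.67 years

Periodic yield y = 0.0445. First find Macaulay duration:
  t   CF        PV=CF/(1+0.0445)^t    t·PV
  1        82.50        78.9852        78.9852
  2        82.50        75.6201       151.2401
  3     1,082.50       949.9540     2,849.8620
  Σ                  1,104.5592     3,080.0873
P = 1,104.5592; Macaulay duration = 3,080.0873 / 1,104.5592 = 2.78852 years.
Modified duration = D_Mac / (1 + y) = 2.78852 / 1.0445 = 2.66972 years.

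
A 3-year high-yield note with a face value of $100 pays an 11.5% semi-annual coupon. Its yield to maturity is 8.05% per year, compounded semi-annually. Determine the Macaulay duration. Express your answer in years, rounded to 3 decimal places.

2.639 years

Periodic yield y = 0.04025. Discount each cash flow and weight by its period:
  t   CF        PV=CF/(1+0.04025)^t    t·PV
  1         5.75         5.5275         5.5275
  2         5.75         5.3136        10.6273
  3         5.75         5.1080        15.3241
  4         5.75         4.9104        19.6416
  5         5.75         4.7204        23.6020
  6       105.75        83.4553       500.7319
  Σ                    109.0353       575.4545
Price P = Σ PV = 109.0353.
Macaulay duration = Σ(t·PV) / P = 575.4545 / 109.0353 = 5.27769 half-year periods.
In years: 5.27769 / 2 = 2.63884 years.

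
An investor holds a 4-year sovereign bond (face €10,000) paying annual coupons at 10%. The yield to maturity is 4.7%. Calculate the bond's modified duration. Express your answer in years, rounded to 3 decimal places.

3.374 years

Periodic yield y = 0.047. First find Macaulay duration:
  t   CF        PV=CF/(1+0.047)^t    t·PV
  1     1,000.00       955.1098       955.1098
  2     1,000.00       912.2348     1,824.4696
  3     1,000.00       871.2844     2,613.8533
  4    11,000.00     9,153.8957    36,615.5827
  Σ                 11,892.5247    42,009.0154
P = 11,892.5247; Macaulay duration = 42,009.0154 / 11,892.5247 = 3.53239 years.
Modified duration = D_Mac / (1 + y) = 3.53239 / 1.047 = 3.37382 years.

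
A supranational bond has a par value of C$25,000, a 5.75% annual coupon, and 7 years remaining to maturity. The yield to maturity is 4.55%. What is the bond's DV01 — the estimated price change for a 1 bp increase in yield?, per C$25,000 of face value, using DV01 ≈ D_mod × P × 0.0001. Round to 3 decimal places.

C$15.350

Periodic yield y = 0.0455.
  t   CF        PV=CF/(1+0.0455)^t    t·PV
  1     1,437.50     1,374.9402     1,374.9402
  2     1,437.50     1,315.1030     2,630.2061
  3     1,437.50     1,257.8699     3,773.6098
  4     1,437.50     1,203.1276     4,812.5106
  5     1,437.50     1,150.7677     5,753.8386
  6     1,437.50     1,100.6865     6,604.1189
  7    26,437.50    19,362.0851   135,534.5957
  Σ                 26,764.5801   160,483.8198
P = 26,764.5801; D_Mac = 5.99613 yrs; D_mod = 5.73518 yrs.
DV01 ≈ 5.73518 × 26,764.5801 × 0.0001 = 15.349959.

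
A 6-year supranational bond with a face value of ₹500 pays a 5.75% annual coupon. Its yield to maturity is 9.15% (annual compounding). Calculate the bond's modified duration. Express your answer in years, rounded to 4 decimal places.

4.7331 years

Periodic yield y = 0.0915. First find Macaulay duration:
  t   CF        PV=CF/(1+0.0915)^t    t·PV
  1        28.75        26.3399        26.3399
  2        28.75        24.1318        48.2637
  3        28.75        22.1089        66.3266
  4        28.75        20.2555        81.0220
  5        28.75        18.5575        92.7874
  6       528.75       312.6856     1,876.1139
  Σ                    424.0792     2,190.8535
P = 424.0792; Macaulay duration = 2,190.8535 / 424.0792 = 5.16614 years.
Modified duration = D_Mac / (1 + y) = 5.16614 / 1.0915 = 4.73307 years.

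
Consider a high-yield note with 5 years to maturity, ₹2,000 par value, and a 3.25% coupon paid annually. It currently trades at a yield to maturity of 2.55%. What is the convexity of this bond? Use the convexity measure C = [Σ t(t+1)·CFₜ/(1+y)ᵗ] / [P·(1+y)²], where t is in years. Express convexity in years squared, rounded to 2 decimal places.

With y = 0.0255:
  t   CF        PV=CF/(1+0.0255)^t    t·PV        t(t+1)·PV
  1        65.00        63.3837        63.3837         126.7674
  2        65.00        61.8076       123.6152         370.8457
  3        65.00        60.2707       180.8122         723.2486
  4        65.00        58.7720       235.0881       1,175.4406
  5     2,065.00     1,820.7140     9,103.5700      54,621.4201
  Σ                  2,064.9481     9,706.4693      57,017.7225
P = 2,064.9481.
Convexity = Σ t(t+1)·PV / [P·(1+y)²] = 57,017.7225 / (2,064.9481 × 1.051650) = 26.25605.

26.26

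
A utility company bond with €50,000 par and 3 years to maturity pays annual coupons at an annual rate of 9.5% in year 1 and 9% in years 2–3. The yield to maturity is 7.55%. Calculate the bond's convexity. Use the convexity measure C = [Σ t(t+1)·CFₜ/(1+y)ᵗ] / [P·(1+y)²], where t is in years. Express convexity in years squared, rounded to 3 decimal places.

9.254

With y = 0.0755:
  t   CF        PV=CF/(1+0.0755)^t    t·PV        t(t+1)·PV
  1     4,750.00     4,416.5504     4,416.5504       8,833.1009
  2     4,500.00     3,890.3770     7,780.7539      23,342.2617
  3    54,500.00    43,809.1935   131,427.5805     525,710.3219
  Σ                 52,116.1209   143,624.8848     557,885.6846
P = 52,116.1209.
Convexity = Σ t(t+1)·PV / [P·(1+y)²] = 557,885.6846 / (52,116.1209 × 1.156700) = 9.25449.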